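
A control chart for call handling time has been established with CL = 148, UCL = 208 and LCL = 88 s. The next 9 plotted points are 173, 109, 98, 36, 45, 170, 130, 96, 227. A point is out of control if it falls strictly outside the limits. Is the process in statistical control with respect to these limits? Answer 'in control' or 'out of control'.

out of control

Compare each point to [88, 208]: sample 4 = 36 < LCL; sample 5 = 45 < LCL; sample 9 = 227 > UCL.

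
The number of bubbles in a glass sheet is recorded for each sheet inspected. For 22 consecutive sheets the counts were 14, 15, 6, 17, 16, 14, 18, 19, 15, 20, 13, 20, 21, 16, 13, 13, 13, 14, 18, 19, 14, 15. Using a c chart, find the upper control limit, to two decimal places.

27.44

c̄ = (14 + 15 + 6 + 17 + 16 + 14 + 18 + 19 + 15 + 20 + 13 + 20 + 21 + 16 + 13 + 13 + 13 + 14 + 18 + 19 + 14 + 15) / 22 = 343 / 22 = 15.5909
UCL = c̄ + 3√c̄ = 15.5909 + 3 × √15.5909 = 15.5909 + 3 × 3.9485 = 27.4365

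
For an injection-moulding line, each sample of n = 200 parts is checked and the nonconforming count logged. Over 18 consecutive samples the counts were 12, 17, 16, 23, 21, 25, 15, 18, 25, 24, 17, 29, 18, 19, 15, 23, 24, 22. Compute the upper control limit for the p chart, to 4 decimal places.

p̄ = Σdᵢ / (k·n) = 363 / (18 × 200) = 0.10083
UCL = p̄ + 3·√(p̄(1−p̄)/n) = 0.10083 + 3 × √(0.10083×0.89917/200) = 0.10083 + 3 × 0.02129 = 0.16471

0.1647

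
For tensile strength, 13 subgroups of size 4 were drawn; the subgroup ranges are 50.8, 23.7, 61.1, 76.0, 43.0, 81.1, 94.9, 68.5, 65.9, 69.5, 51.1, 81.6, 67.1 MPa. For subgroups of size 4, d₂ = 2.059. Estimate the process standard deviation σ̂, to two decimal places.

R̄ = (50.8 + 23.7 + 61.1 + 76.0 + 43.0 + 81.1 + 94.9 + 68.5 + 65.9 + 69.5 + 51.1 + 81.6 + 67.1) / 13 = 64.1769
σ̂ = R̄ / d₂ = 64.1769 / 2.059 = 31.1690

31.17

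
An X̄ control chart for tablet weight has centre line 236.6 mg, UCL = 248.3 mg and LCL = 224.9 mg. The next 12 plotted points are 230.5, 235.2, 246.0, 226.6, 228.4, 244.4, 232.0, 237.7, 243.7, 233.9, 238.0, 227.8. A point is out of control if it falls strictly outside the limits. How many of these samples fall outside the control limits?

0

All 12 points lie within [224.9, 248.3].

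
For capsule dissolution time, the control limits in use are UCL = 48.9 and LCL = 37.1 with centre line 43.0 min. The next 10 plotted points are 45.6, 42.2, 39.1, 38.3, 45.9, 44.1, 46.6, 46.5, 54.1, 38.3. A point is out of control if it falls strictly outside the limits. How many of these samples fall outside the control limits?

Compare each point to [37.1, 48.9]: sample 9 = 54.1 > UCL.

1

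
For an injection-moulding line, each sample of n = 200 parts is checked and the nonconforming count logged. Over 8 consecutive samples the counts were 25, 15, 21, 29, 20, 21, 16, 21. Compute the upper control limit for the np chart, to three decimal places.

34.006

p̄ = Σdᵢ / (k·n) = 168 / (8 × 200) = 0.10500
UCL = np̄ + 3·√(np̄(1−p̄)) = 21.0000 + 3 × √(21.0000×0.89500) = 21.0000 + 3 × 4.3353 = 34.0060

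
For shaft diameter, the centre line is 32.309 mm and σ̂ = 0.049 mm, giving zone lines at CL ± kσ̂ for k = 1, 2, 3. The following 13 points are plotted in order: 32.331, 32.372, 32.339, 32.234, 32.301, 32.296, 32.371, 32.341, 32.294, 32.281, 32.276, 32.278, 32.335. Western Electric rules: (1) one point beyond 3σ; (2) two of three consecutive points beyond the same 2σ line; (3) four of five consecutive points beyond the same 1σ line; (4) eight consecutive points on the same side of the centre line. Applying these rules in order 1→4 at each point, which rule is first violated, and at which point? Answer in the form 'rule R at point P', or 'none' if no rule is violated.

none

Zone of each point (C = within 1σ̂, B = 1σ̂–2σ̂, A = 2σ̂–3σ̂, * = beyond 3σ̂; sign = side of CL): 1:+C, 2:+B, 3:+C, 4:-B, 5:-C, 6:-C, 7:+B, 8:+C, 9:-C, 10:-C, 11:-C, 12:-C, 13:+C
No rule fires across all 13 points.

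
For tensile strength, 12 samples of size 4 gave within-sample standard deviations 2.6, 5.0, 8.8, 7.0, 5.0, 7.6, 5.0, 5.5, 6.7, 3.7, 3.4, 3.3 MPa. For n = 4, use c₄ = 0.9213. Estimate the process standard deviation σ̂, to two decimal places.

s̄ = (2.6 + 5.0 + 8.8 + 7.0 + 5.0 + 7.6 + 5.0 + 5.5 + 6.7 + 3.7 + 3.4 + 3.3) / 12 = 5.3000
σ̂ = s̄ / c₄ = 5.3000 / 0.9213 = 5.7527

5.75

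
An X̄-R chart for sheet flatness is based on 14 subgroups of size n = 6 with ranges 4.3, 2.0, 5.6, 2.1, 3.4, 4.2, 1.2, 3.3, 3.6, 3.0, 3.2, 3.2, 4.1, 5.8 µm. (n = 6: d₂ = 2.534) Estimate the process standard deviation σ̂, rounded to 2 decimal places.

R̄ = (4.3 + 2.0 + 5.6 + 2.1 + 3.4 + 4.2 + 1.2 + 3.3 + 3.6 + 3.0 + 3.2 + 3.2 + 4.1 + 5.8) / 14 = 3.5000
σ̂ = R̄ / d₂ = 3.5000 / 2.534 = 1.3812

1.38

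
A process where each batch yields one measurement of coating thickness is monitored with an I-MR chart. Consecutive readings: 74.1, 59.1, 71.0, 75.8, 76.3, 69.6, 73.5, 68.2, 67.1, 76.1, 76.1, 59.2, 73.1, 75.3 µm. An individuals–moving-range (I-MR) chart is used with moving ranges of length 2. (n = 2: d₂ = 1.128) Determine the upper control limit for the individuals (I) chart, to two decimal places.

89.69

X̄ = (74.1 + 59.1 + 71.0 + 75.8 + 76.3 + 69.6 + 73.5 + 68.2 + 67.1 + 76.1 + 76.1 + 59.2 + 73.1 + 75.3) / 14 = 71.0357
Moving ranges: 15.0, 11.9, 4.8, 0.5, 6.7, 3.9, 5.3, 1.1, 9.0, 0.0, 16.9, 13.9, 2.2; M̄R̄ = 91.2000 / 13 = 7.0154
UCL = X̄ + 3·M̄R̄/d₂ = 71.0357 + 3 × 7.0154 / 1.128 = 89.6937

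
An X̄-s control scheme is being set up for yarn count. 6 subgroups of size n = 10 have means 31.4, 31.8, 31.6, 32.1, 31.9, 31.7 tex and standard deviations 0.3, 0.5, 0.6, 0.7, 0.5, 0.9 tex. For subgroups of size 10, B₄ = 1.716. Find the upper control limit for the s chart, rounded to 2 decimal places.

s̄ = (0.3 + 0.5 + 0.6 + 0.7 + 0.5 + 0.9) / 6 = 0.5833
UCL_s = B₄·s̄ = 1.716 × 0.5833 = 1.0010

1.00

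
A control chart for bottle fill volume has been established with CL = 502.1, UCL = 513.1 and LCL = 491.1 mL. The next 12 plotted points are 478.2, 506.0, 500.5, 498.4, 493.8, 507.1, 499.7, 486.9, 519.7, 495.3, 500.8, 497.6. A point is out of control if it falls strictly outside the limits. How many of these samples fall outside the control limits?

Compare each point to [491.1, 513.1]: sample 1 = 478.2 < LCL; sample 8 = 486.9 < LCL; sample 9 = 519.7 > UCL.

3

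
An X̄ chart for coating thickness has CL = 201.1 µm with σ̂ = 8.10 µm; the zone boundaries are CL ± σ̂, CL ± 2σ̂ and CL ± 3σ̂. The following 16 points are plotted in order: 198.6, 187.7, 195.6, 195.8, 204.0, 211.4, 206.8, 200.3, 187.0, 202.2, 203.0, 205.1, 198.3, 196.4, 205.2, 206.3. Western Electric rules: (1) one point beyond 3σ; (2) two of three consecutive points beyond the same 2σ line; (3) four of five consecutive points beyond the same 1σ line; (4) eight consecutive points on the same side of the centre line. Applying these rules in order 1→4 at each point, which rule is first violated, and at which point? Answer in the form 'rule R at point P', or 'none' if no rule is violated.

Zone of each point (C = within 1σ̂, B = 1σ̂–2σ̂, A = 2σ̂–3σ̂, * = beyond 3σ̂; sign = side of CL): 1:-C, 2:-B, 3:-C, 4:-C, 5:+C, 6:+B, 7:+C, 8:-C, 9:-B, 10:+C, 11:+C, 12:+C, 13:-C, 14:-C, 15:+C, 16:+C
No rule fires across all 16 points.

none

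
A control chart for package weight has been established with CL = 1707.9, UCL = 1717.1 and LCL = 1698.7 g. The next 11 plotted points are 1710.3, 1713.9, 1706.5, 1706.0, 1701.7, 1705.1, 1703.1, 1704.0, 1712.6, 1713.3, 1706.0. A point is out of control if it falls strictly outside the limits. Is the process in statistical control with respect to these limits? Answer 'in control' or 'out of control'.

All 11 points lie within [1698.7, 1717.1].

in control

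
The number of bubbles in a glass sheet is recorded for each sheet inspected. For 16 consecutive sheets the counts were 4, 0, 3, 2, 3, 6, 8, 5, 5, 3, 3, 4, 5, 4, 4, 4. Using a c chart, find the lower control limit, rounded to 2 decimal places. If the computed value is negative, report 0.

0.00

c̄ = (4 + 0 + 3 + 2 + 3 + 6 + 8 + 5 + 5 + 3 + 3 + 4 + 5 + 4 + 4 + 4) / 16 = 63 / 16 = 3.9375
LCL = c̄ − 3√c̄ = 3.9375 − 3 × 1.9843 = -2.0154 → 0 (cannot be negative)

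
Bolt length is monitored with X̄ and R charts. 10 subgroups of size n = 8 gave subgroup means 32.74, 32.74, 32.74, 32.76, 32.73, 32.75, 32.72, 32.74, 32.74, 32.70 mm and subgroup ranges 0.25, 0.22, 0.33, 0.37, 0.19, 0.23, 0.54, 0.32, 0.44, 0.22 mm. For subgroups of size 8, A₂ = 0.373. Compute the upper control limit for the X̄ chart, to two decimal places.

32.85

X̄̄ = (32.74 + 32.74 + 32.74 + 32.76 + 32.73 + 32.75 + 32.72 + 32.74 + 32.74 + 32.70) / 10 = 327.3600 / 10 = 32.7360
R̄ = (0.25 + 0.22 + 0.33 + 0.37 + 0.19 + 0.23 + 0.54 + 0.32 + 0.44 + 0.22) / 10 = 3.1100 / 10 = 0.3110
UCL = X̄̄ + A₂·R̄ = 32.7360 + 0.373 × 0.3110 = 32.8520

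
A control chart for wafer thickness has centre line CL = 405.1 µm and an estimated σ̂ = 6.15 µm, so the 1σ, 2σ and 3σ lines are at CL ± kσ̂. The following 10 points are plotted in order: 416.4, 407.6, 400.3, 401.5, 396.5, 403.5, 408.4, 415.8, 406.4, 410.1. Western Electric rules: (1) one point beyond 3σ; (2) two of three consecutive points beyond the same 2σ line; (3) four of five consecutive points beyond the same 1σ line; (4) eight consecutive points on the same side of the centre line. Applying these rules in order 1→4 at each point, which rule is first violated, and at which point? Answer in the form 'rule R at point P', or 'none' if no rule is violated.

none

Zone of each point (C = within 1σ̂, B = 1σ̂–2σ̂, A = 2σ̂–3σ̂, * = beyond 3σ̂; sign = side of CL): 1:+B, 2:+C, 3:-C, 4:-C, 5:-B, 6:-C, 7:+C, 8:+B, 9:+C, 10:+C
No rule fires across all 10 points.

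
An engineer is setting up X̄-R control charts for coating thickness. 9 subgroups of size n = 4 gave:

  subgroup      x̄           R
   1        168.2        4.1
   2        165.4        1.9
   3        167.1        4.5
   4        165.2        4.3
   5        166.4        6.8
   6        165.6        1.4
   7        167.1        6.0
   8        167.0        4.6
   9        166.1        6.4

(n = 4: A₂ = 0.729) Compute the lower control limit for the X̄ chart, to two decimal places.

X̄̄ = (168.2 + 165.4 + 167.1 + 165.2 + 166.4 + 165.6 + 167.1 + 167.0 + 166.1) / 9 = 1498.1000 / 9 = 166.4556
R̄ = (4.1 + 1.9 + 4.5 + 4.3 + 6.8 + 1.4 + 6.0 + 4.6 + 6.4) / 9 = 40.0000 / 9 = 4.4444
LCL = X̄̄ − A₂·R̄ = 166.4556 − 0.729 × 4.4444 = 163.2156

163.22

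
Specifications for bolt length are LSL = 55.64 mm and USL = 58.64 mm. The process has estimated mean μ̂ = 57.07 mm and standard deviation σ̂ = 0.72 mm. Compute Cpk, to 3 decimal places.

0.662

Cpu = (USL − μ̂) / (3σ̂) = (58.64 − 57.07) / (3 × 0.72) = 0.7269; Cpl = (μ̂ − LSL) / (3σ̂) = (57.07 − 55.64) / (3 × 0.72) = 0.6620; Cpk = min(Cpu, Cpl) = 0.6620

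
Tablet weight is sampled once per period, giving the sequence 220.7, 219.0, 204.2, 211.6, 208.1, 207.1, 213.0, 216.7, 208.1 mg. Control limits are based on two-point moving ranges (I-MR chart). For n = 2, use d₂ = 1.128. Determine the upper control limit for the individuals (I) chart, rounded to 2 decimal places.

227.55

X̄ = (220.7 + 219.0 + 204.2 + 211.6 + 208.1 + 207.1 + 213.0 + 216.7 + 208.1) / 9 = 212.0556
Moving ranges: 1.7, 14.8, 7.4, 3.5, 1.0, 5.9, 3.7, 8.6; M̄R̄ = 46.6000 / 8 = 5.8250
UCL = X̄ + 3·M̄R̄/d₂ = 212.0556 + 3 × 5.8250 / 1.128 = 227.5476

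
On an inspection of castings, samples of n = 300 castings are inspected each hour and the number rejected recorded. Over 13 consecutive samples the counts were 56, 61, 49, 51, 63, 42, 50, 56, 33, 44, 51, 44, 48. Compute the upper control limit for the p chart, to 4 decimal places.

p̄ = Σdᵢ / (k·n) = 648 / (13 × 300) = 0.16615
UCL = p̄ + 3·√(p̄(1−p̄)/n) = 0.16615 + 3 × √(0.16615×0.83385/300) = 0.16615 + 3 × 0.02149 = 0.23062

0.2306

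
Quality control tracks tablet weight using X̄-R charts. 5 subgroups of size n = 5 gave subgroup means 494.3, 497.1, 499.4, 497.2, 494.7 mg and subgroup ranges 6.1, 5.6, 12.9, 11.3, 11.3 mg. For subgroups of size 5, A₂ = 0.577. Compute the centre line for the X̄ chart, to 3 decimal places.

496.540

X̄̄ = (494.3 + 497.1 + 499.4 + 497.2 + 494.7) / 5 = 2482.7000 / 5 = 496.5400
CL = X̄̄ = 496.5400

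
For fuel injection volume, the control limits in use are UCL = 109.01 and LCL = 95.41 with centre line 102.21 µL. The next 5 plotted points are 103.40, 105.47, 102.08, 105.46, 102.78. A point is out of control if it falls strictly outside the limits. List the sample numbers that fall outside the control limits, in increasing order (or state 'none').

All 5 points lie within [95.41, 109.01].

none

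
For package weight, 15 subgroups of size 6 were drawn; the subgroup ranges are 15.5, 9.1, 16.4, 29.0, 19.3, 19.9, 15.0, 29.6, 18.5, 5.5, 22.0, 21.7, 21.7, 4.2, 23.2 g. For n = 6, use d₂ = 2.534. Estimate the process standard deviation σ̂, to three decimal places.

7.119

R̄ = (15.5 + 9.1 + 16.4 + 29.0 + 19.3 + 19.9 + 15.0 + 29.6 + 18.5 + 5.5 + 22.0 + 21.7 + 21.7 + 4.2 + 23.2) / 15 = 18.0400
σ̂ = R̄ / d₂ = 18.0400 / 2.534 = 7.1192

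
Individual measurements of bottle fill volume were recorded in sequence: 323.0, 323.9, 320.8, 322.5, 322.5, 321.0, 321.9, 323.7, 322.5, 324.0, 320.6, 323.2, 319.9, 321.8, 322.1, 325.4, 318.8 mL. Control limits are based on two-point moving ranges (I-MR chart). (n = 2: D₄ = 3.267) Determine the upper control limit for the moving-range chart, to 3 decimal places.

Moving ranges: 0.9, 3.1, 1.7, 0.0, 1.5, 0.9, 1.8, 1.2, 1.5, 3.4, 2.6, 3.3, 1.9, 0.3, 3.3, 6.6; M̄R̄ = 34.0000 / 16 = 2.1250
UCL_MR = D₄·M̄R̄ = 3.267 × 2.1250 = 6.9424

6.942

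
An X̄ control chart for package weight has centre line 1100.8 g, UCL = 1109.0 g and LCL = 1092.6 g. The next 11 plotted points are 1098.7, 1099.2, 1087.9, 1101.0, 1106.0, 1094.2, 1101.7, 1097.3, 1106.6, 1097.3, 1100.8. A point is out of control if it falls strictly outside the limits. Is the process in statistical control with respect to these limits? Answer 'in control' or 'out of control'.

out of control

Compare each point to [1092.6, 1109.0]: sample 3 = 1087.9 < LCL.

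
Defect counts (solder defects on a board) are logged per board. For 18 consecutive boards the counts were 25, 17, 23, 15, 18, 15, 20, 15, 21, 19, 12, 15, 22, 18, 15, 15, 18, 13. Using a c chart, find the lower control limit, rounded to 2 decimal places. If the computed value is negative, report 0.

c̄ = (25 + 17 + 23 + 15 + 18 + 15 + 20 + 15 + 21 + 19 + 12 + 15 + 22 + 18 + 15 + 15 + 18 + 13) / 18 = 316 / 18 = 17.5556
LCL = c̄ − 3√c̄ = 17.5556 − 3 × 4.1899 = 4.9858

4.99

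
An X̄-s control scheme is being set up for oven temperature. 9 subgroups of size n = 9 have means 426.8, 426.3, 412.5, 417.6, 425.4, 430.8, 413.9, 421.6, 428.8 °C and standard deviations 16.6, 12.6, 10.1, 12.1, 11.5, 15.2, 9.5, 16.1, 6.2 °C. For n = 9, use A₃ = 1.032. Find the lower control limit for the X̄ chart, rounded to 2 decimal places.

X̄̄ = (426.8 + 426.3 + 412.5 + 417.6 + 425.4 + 430.8 + 413.9 + 421.6 + 428.8) / 9 = 422.6333
s̄ = (16.6 + 12.6 + 10.1 + 12.1 + 11.5 + 15.2 + 9.5 + 16.1 + 6.2) / 9 = 12.2111
LCL = X̄̄ − A₃·s̄ = 422.6333 − 1.032 × 12.2111 = 410.0315

410.03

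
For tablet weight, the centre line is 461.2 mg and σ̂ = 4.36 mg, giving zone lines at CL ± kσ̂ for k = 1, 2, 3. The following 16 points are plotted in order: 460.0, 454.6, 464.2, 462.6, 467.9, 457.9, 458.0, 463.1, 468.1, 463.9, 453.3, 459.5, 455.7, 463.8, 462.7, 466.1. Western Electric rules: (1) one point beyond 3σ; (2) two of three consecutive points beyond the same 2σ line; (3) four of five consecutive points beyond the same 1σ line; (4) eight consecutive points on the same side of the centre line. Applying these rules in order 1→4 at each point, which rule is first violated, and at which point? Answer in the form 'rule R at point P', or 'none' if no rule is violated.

Zone of each point (C = within 1σ̂, B = 1σ̂–2σ̂, A = 2σ̂–3σ̂, * = beyond 3σ̂; sign = side of CL): 1:-C, 2:-B, 3:+C, 4:+C, 5:+B, 6:-C, 7:-C, 8:+C, 9:+B, 10:+C, 11:-B, 12:-C, 13:-B, 14:+C, 15:+C, 16:+B
No rule fires across all 16 points.

none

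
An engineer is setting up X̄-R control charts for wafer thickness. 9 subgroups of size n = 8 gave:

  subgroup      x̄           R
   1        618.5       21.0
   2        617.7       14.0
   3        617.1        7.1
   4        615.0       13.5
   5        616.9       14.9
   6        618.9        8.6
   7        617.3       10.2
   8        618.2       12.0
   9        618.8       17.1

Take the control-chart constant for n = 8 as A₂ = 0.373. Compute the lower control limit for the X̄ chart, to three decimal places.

X̄̄ = (618.5 + 617.7 + 617.1 + 615.0 + 616.9 + 618.9 + 617.3 + 618.2 + 618.8) / 9 = 5558.4000 / 9 = 617.6000
R̄ = (21.0 + 14.0 + 7.1 + 13.5 + 14.9 + 8.6 + 10.2 + 12.0 + 17.1) / 9 = 118.4000 / 9 = 13.1556
LCL = X̄̄ − A₂·R̄ = 617.6000 − 0.373 × 13.1556 = 612.6930

612.693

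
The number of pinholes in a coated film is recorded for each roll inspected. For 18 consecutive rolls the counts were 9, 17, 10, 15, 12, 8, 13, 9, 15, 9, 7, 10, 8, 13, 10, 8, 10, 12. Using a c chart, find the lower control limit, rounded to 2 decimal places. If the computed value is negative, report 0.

c̄ = (9 + 17 + 10 + 15 + 12 + 8 + 13 + 9 + 15 + 9 + 7 + 10 + 8 + 13 + 10 + 8 + 10 + 12) / 18 = 195 / 18 = 10.8333
LCL = c̄ − 3√c̄ = 10.8333 − 3 × 3.2914 = 0.9591

0.96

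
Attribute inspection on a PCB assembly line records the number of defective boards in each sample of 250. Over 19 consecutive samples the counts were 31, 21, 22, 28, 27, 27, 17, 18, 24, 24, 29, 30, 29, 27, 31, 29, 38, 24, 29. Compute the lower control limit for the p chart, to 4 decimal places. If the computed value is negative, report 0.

p̄ = Σdᵢ / (k·n) = 505 / (19 × 250) = 0.10632
LCL = p̄ − 3·√(p̄(1−p̄)/n) = 0.10632 − 3 × 0.01949 = 0.04783

0.0478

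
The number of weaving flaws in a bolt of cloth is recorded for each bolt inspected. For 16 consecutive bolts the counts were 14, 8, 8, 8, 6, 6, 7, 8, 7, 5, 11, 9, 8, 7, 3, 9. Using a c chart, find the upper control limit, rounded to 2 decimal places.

16.10

c̄ = (14 + 8 + 8 + 8 + 6 + 6 + 7 + 8 + 7 + 5 + 11 + 9 + 8 + 7 + 3 + 9) / 16 = 124 / 16 = 7.7500
UCL = c̄ + 3√c̄ = 7.7500 + 3 × √7.7500 = 7.7500 + 3 × 2.7839 = 16.1016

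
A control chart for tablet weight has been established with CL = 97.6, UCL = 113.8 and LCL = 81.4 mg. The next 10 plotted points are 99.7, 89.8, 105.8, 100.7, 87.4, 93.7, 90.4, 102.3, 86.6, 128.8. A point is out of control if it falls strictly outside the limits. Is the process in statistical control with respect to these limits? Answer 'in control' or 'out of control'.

out of control

Compare each point to [81.4, 113.8]: sample 10 = 128.8 > UCL.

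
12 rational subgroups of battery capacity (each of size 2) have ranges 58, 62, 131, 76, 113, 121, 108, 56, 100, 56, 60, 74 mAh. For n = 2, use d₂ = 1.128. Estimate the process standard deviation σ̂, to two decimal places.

R̄ = (58 + 62 + 131 + 76 + 113 + 121 + 108 + 56 + 100 + 56 + 60 + 74) / 12 = 84.5833
σ̂ = R̄ / d₂ = 84.5833 / 1.128 = 74.9852

74.99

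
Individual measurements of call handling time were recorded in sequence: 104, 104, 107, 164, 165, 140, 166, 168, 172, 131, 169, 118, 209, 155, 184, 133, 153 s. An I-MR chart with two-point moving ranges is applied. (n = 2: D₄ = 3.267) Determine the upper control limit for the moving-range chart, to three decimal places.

Moving ranges: 0, 3, 57, 1, 25, 26, 2, 4, 41, 38, 51, 91, 54, 29, 51, 20; M̄R̄ = 493.0000 / 16 = 30.8125
UCL_MR = D₄·M̄R̄ = 3.267 × 30.8125 = 100.6644

100.664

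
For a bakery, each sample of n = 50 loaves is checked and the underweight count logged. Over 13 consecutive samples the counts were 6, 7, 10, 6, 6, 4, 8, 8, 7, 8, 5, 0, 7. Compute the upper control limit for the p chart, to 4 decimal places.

0.2670

p̄ = Σdᵢ / (k·n) = 82 / (13 × 50) = 0.12615
UCL = p̄ + 3·√(p̄(1−p̄)/n) = 0.12615 + 3 × √(0.12615×0.87385/50) = 0.12615 + 3 × 0.04696 = 0.26702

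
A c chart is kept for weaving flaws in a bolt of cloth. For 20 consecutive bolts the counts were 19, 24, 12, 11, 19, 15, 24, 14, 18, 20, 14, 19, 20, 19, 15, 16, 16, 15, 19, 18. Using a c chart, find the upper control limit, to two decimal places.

29.85

c̄ = (19 + 24 + 12 + 11 + 19 + 15 + 24 + 14 + 18 + 20 + 14 + 19 + 20 + 19 + 15 + 16 + 16 + 15 + 19 + 18) / 20 = 347 / 20 = 17.3500
UCL = c̄ + 3√c̄ = 17.3500 + 3 × √17.3500 = 17.3500 + 3 × 4.1653 = 29.8460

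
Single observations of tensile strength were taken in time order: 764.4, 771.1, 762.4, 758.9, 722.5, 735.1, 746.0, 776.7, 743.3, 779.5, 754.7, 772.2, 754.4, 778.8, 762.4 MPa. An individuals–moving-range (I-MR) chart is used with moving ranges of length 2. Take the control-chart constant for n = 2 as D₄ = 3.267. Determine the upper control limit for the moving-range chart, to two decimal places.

Moving ranges: 6.7, 8.7, 3.5, 36.4, 12.6, 10.9, 30.7, 33.4, 36.2, 24.8, 17.5, 17.8, 24.4, 16.4; M̄R̄ = 280.0000 / 14 = 20.0000
UCL_MR = D₄·M̄R̄ = 3.267 × 20.0000 = 65.3400

65.34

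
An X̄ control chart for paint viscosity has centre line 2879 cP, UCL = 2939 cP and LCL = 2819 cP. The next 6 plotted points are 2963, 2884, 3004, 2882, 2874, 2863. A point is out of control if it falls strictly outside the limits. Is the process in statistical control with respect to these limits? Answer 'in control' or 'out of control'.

Compare each point to [2819, 2939]: sample 1 = 2963 > UCL; sample 3 = 3004 > UCL.

out of control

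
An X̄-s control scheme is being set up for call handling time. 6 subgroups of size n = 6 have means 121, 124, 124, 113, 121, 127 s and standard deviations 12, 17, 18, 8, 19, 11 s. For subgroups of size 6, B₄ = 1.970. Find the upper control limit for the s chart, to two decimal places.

27.91

s̄ = (12 + 17 + 18 + 8 + 19 + 11) / 6 = 14.1667
UCL_s = B₄·s̄ = 1.970 × 14.1667 = 27.9083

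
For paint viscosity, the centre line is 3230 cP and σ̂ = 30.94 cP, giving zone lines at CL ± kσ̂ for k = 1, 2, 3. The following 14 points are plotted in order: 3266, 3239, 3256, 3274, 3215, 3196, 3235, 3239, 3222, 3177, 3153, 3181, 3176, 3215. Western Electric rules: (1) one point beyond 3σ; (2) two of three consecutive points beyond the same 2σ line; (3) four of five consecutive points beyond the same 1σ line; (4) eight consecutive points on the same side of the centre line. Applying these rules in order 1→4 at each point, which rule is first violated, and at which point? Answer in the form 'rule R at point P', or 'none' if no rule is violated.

Zone of each point (C = within 1σ̂, B = 1σ̂–2σ̂, A = 2σ̂–3σ̂, * = beyond 3σ̂; sign = side of CL): 1:+B, 2:+C, 3:+C, 4:+B, 5:-C, 6:-B, 7:+C, 8:+C, 9:-C, 10:-B, 11:-A, 12:-B, 13:-B, 14:-C
Rule 3 (four of five consecutive points beyond the same 1σ limit) is satisfied at point 13.

rule 3 at point 13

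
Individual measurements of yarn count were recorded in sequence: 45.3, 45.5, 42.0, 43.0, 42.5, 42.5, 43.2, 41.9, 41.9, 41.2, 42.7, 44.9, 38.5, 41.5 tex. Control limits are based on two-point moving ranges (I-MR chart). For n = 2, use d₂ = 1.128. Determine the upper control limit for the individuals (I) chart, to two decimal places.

46.91

X̄ = (45.3 + 45.5 + 42.0 + 43.0 + 42.5 + 42.5 + 43.2 + 41.9 + 41.9 + 41.2 + 42.7 + 44.9 + 38.5 + 41.5) / 14 = 42.6143
Moving ranges: 0.2, 3.5, 1.0, 0.5, 0.0, 0.7, 1.3, 0.0, 0.7, 1.5, 2.2, 6.4, 3.0; M̄R̄ = 21.0000 / 13 = 1.6154
UCL = X̄ + 3·M̄R̄/d₂ = 42.6143 + 3 × 1.6154 / 1.128 = 46.9105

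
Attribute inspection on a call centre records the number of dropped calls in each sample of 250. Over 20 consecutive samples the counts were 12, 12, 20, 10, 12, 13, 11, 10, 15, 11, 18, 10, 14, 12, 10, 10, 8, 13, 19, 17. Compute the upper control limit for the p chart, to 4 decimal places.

p̄ = Σdᵢ / (k·n) = 257 / (20 × 250) = 0.05140
UCL = p̄ + 3·√(p̄(1−p̄)/n) = 0.05140 + 3 × √(0.05140×0.94860/250) = 0.05140 + 3 × 0.01397 = 0.09330

0.0933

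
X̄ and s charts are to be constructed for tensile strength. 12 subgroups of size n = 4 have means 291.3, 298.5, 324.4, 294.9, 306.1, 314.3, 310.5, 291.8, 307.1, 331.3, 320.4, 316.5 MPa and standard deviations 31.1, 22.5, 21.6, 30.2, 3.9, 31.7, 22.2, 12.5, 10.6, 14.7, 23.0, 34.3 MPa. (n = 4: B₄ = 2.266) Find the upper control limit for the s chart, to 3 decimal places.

48.776

s̄ = (31.1 + 22.5 + 21.6 + 30.2 + 3.9 + 31.7 + 22.2 + 12.5 + 10.6 + 14.7 + 23.0 + 34.3) / 12 = 21.5250
UCL_s = B₄·s̄ = 2.266 × 21.5250 = 48.7757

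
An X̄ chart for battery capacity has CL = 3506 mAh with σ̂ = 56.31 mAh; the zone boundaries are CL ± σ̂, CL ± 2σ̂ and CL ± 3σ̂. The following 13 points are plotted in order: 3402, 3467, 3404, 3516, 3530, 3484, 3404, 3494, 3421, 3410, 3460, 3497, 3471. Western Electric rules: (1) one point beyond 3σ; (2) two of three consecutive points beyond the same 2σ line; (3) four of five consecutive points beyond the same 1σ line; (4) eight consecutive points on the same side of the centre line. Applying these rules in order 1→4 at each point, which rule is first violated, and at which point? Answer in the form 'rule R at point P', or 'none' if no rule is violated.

rule 4 at point 13

Zone of each point (C = within 1σ̂, B = 1σ̂–2σ̂, A = 2σ̂–3σ̂, * = beyond 3σ̂; sign = side of CL): 1:-B, 2:-C, 3:-B, 4:+C, 5:+C, 6:-C, 7:-B, 8:-C, 9:-B, 10:-B, 11:-C, 12:-C, 13:-C
Rule 4 (eight consecutive points on the same side of the centre line) is satisfied at point 13.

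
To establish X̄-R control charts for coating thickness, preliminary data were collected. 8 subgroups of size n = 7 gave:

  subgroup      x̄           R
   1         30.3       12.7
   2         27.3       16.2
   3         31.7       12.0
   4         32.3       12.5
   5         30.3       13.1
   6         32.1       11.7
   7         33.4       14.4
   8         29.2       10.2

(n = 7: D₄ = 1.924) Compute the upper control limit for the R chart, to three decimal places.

24.723

R̄ = (12.7 + 16.2 + 12.0 + 12.5 + 13.1 + 11.7 + 14.4 + 10.2) / 8 = 102.8000 / 8 = 12.8500
UCL_R = D₄·R̄ = 1.924 × 12.8500 = 24.7234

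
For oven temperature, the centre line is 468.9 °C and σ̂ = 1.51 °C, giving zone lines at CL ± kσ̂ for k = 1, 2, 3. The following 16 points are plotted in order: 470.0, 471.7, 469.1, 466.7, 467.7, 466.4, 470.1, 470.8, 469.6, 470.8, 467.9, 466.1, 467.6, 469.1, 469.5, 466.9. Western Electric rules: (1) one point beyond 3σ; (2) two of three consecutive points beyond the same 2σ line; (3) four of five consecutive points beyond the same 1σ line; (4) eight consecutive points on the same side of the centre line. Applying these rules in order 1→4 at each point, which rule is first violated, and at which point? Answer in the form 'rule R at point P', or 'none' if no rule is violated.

Zone of each point (C = within 1σ̂, B = 1σ̂–2σ̂, A = 2σ̂–3σ̂, * = beyond 3σ̂; sign = side of CL): 1:+C, 2:+B, 3:+C, 4:-B, 5:-C, 6:-B, 7:+C, 8:+B, 9:+C, 10:+B, 11:-C, 12:-B, 13:-C, 14:+C, 15:+C, 16:-B
No rule fires across all 16 points.

none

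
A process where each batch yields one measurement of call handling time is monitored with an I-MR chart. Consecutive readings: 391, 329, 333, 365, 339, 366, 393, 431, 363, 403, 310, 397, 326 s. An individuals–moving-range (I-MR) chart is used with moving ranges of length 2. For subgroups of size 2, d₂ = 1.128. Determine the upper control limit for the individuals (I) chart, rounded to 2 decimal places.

X̄ = (391 + 329 + 333 + 365 + 339 + 366 + 393 + 431 + 363 + 403 + 310 + 397 + 326) / 13 = 365.0769
Moving ranges: 62, 4, 32, 26, 27, 27, 38, 68, 40, 93, 87, 71; M̄R̄ = 575.0000 / 12 = 47.9167
UCL = X̄ + 3·M̄R̄/d₂ = 365.0769 + 3 × 47.9167 / 1.128 = 492.5149

492.51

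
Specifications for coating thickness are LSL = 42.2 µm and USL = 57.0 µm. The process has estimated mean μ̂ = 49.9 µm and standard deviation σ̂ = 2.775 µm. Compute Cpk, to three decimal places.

0.853

Cpu = (USL − μ̂) / (3σ̂) = (57.0 − 49.9) / (3 × 2.775) = 0.8529; Cpl = (μ̂ − LSL) / (3σ̂) = (49.9 − 42.2) / (3 × 2.775) = 0.9249; Cpk = min(Cpu, Cpl) = 0.8529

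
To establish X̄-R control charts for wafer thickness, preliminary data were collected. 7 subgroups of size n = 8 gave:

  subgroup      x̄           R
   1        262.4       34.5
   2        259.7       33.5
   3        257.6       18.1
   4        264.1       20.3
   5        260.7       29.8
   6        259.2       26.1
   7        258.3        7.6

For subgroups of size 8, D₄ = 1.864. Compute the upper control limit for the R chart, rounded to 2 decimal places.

45.24

R̄ = (34.5 + 33.5 + 18.1 + 20.3 + 29.8 + 26.1 + 7.6) / 7 = 169.9000 / 7 = 24.2714
UCL_R = D₄·R̄ = 1.864 × 24.2714 = 45.2419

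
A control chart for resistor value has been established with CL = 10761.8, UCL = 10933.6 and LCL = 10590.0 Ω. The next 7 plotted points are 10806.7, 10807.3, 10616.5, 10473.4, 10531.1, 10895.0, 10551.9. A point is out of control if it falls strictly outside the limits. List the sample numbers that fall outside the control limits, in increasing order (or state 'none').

4, 5, 7

Compare each point to [10590.0, 10933.6]: sample 4 = 10473.4 < LCL; sample 5 = 10531.1 < LCL; sample 7 = 10551.9 < LCL.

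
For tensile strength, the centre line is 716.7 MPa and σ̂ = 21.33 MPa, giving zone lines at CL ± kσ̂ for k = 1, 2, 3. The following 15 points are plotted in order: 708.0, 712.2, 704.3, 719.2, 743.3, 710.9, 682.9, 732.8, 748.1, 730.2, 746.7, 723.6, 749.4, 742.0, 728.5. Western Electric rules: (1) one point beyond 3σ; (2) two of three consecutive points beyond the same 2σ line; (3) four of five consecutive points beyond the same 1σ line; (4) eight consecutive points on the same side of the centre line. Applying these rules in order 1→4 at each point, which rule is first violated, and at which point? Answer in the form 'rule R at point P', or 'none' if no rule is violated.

Zone of each point (C = within 1σ̂, B = 1σ̂–2σ̂, A = 2σ̂–3σ̂, * = beyond 3σ̂; sign = side of CL): 1:-C, 2:-C, 3:-C, 4:+C, 5:+B, 6:-C, 7:-B, 8:+C, 9:+B, 10:+C, 11:+B, 12:+C, 13:+B, 14:+B, 15:+C
Rule 4 (eight consecutive points on the same side of the centre line) is satisfied at point 15.

rule 4 at point 15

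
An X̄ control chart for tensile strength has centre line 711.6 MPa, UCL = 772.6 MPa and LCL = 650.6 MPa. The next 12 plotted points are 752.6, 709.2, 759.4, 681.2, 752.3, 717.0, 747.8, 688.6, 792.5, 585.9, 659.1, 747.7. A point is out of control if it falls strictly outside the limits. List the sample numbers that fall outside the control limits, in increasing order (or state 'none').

Compare each point to [650.6, 772.6]: sample 9 = 792.5 > UCL; sample 10 = 585.9 < LCL.

9, 10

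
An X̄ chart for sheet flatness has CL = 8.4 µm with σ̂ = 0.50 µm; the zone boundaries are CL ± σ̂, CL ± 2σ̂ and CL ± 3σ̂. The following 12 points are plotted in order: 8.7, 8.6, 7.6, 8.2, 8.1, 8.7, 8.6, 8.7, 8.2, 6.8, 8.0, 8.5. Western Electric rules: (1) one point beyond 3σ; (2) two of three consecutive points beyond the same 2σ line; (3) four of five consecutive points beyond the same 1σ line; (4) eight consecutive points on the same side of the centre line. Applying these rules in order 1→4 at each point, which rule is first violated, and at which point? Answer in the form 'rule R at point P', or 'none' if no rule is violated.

rule 1 at point 10

Zone of each point (C = within 1σ̂, B = 1σ̂–2σ̂, A = 2σ̂–3σ̂, * = beyond 3σ̂; sign = side of CL): 1:+C, 2:+C, 3:-B, 4:-C, 5:-C, 6:+C, 7:+C, 8:+C, 9:-C, 10:-*, 11:-C, 12:+C
Rule 1 (one point beyond the 3σ limits) is satisfied at point 10.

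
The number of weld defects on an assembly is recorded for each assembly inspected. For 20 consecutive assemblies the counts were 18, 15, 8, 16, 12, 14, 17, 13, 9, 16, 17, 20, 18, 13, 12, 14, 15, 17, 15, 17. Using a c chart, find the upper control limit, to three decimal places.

c̄ = (18 + 15 + 8 + 16 + 12 + 14 + 17 + 13 + 9 + 16 + 17 + 20 + 18 + 13 + 12 + 14 + 15 + 17 + 15 + 17) / 20 = 296 / 20 = 14.8000
UCL = c̄ + 3√c̄ = 14.8000 + 3 × √14.8000 = 14.8000 + 3 × 3.8471 = 26.3412

26.341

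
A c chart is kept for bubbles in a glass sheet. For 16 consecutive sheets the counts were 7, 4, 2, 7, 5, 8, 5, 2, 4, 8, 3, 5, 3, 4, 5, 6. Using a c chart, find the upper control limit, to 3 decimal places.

11.499

c̄ = (7 + 4 + 2 + 7 + 5 + 8 + 5 + 2 + 4 + 8 + 3 + 5 + 3 + 4 + 5 + 6) / 16 = 78 / 16 = 4.8750
UCL = c̄ + 3√c̄ = 4.8750 + 3 × √4.8750 = 4.8750 + 3 × 2.2079 = 11.4988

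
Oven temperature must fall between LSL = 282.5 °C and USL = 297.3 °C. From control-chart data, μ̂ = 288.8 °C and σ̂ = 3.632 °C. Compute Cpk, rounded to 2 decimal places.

0.58

Cpu = (USL − μ̂) / (3σ̂) = (297.3 − 288.8) / (3 × 3.632) = 0.7801; Cpl = (μ̂ − LSL) / (3σ̂) = (288.8 − 282.5) / (3 × 3.632) = 0.5782; Cpk = min(Cpu, Cpl) = 0.5782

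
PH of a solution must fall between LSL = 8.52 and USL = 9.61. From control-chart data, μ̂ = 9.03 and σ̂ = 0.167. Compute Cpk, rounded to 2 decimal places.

Cpu = (USL − μ̂) / (3σ̂) = (9.61 − 9.03) / (3 × 0.167) = 1.1577; Cpl = (μ̂ − LSL) / (3σ̂) = (9.03 − 8.52) / (3 × 0.167) = 1.0180; Cpk = min(Cpu, Cpl) = 1.0180

1.02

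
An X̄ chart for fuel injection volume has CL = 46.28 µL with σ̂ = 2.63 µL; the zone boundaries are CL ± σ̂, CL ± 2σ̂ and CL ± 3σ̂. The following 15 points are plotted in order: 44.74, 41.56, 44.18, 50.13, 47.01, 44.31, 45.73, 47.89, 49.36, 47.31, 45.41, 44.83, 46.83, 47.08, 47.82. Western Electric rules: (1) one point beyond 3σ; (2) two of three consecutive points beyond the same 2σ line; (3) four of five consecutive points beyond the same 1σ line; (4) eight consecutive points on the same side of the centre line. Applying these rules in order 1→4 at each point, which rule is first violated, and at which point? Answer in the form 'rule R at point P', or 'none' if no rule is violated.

none

Zone of each point (C = within 1σ̂, B = 1σ̂–2σ̂, A = 2σ̂–3σ̂, * = beyond 3σ̂; sign = side of CL): 1:-C, 2:-B, 3:-C, 4:+B, 5:+C, 6:-C, 7:-C, 8:+C, 9:+B, 10:+C, 11:-C, 12:-C, 13:+C, 14:+C, 15:+C
No rule fires across all 15 points.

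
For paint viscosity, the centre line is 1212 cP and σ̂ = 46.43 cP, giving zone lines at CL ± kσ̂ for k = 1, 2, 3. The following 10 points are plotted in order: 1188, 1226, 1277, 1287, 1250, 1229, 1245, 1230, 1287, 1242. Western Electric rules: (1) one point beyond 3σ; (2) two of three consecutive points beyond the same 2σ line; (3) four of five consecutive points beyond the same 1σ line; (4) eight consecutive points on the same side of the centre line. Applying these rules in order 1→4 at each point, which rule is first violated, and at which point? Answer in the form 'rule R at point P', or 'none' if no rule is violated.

rule 4 at point 9

Zone of each point (C = within 1σ̂, B = 1σ̂–2σ̂, A = 2σ̂–3σ̂, * = beyond 3σ̂; sign = side of CL): 1:-C, 2:+C, 3:+B, 4:+B, 5:+C, 6:+C, 7:+C, 8:+C, 9:+B, 10:+C
Rule 4 (eight consecutive points on the same side of the centre line) is satisfied at point 9.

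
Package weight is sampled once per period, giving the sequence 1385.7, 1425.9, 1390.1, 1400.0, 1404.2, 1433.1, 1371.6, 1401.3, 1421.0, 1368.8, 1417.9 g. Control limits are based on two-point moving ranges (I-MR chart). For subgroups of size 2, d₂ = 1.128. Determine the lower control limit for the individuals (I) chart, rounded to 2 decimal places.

X̄ = (1385.7 + 1425.9 + 1390.1 + 1400.0 + 1404.2 + 1433.1 + 1371.6 + 1401.3 + 1421.0 + 1368.8 + 1417.9) / 11 = 1401.7818
Moving ranges: 40.2, 35.8, 9.9, 4.2, 28.9, 61.5, 29.7, 19.7, 52.2, 49.1; M̄R̄ = 331.2000 / 10 = 33.1200
LCL = X̄ − 3·M̄R̄/d₂ = 1401.7818 − 3 × 33.1200 / 1.128 = 1313.6967

1313.70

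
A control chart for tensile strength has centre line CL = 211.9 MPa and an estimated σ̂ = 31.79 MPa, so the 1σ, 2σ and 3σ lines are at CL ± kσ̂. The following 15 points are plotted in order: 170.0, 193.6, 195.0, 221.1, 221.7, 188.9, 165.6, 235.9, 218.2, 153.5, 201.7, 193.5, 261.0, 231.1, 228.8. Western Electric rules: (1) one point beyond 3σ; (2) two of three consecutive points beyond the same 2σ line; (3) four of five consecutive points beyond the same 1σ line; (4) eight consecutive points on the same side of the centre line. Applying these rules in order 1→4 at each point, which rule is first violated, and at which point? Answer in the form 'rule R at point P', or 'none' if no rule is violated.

none

Zone of each point (C = within 1σ̂, B = 1σ̂–2σ̂, A = 2σ̂–3σ̂, * = beyond 3σ̂; sign = side of CL): 1:-B, 2:-C, 3:-C, 4:+C, 5:+C, 6:-C, 7:-B, 8:+C, 9:+C, 10:-B, 11:-C, 12:-C, 13:+B, 14:+C, 15:+C
No rule fires across all 15 points.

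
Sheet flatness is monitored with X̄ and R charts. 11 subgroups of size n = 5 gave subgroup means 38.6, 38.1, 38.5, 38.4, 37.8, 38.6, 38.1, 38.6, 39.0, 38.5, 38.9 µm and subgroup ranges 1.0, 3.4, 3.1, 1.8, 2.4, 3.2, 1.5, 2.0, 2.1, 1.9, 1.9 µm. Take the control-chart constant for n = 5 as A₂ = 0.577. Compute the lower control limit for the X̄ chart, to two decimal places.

X̄̄ = (38.6 + 38.1 + 38.5 + 38.4 + 37.8 + 38.6 + 38.1 + 38.6 + 39.0 + 38.5 + 38.9) / 11 = 423.1000 / 11 = 38.4636
R̄ = (1.0 + 3.4 + 3.1 + 1.8 + 2.4 + 3.2 + 1.5 + 2.0 + 2.1 + 1.9 + 1.9) / 11 = 24.3000 / 11 = 2.2091
LCL = X̄̄ − A₂·R̄ = 38.4636 − 0.577 × 2.2091 = 37.1890

37.19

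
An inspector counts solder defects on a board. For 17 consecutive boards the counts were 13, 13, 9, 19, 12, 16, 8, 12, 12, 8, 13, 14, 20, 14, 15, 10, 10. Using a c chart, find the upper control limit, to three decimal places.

c̄ = (13 + 13 + 9 + 19 + 12 + 16 + 8 + 12 + 12 + 8 + 13 + 14 + 20 + 14 + 15 + 10 + 10) / 17 = 218 / 17 = 12.8235
UCL = c̄ + 3√c̄ = 12.8235 + 3 × √12.8235 = 12.8235 + 3 × 3.5810 = 23.5665

23.567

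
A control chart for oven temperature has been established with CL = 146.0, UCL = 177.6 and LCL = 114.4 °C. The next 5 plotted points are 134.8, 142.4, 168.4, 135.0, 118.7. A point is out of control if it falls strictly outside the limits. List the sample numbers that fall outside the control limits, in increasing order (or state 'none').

All 5 points lie within [114.4, 177.6].

none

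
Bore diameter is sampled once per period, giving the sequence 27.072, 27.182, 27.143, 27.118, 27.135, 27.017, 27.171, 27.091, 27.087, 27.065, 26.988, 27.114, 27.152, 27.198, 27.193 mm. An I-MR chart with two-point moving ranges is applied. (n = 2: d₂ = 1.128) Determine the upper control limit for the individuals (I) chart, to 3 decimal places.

27.279

X̄ = (27.072 + 27.182 + 27.143 + 27.118 + 27.135 + 27.017 + 27.171 + 27.091 + 27.087 + 27.065 + 26.988 + 27.114 + 27.152 + 27.198 + 27.193) / 15 = 27.1151
Moving ranges: 0.110, 0.039, 0.025, 0.017, 0.118, 0.154, 0.080, 0.004, 0.022, 0.077, 0.126, 0.038, 0.046, 0.005; M̄R̄ = 0.8610 / 14 = 0.0615
UCL = X̄ + 3·M̄R̄/d₂ = 27.1151 + 3 × 0.0615 / 1.128 = 27.2786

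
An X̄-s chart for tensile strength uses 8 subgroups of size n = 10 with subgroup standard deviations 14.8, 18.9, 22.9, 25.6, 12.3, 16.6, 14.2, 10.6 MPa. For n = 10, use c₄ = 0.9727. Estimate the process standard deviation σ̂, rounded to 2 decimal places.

17.46

s̄ = (14.8 + 18.9 + 22.9 + 25.6 + 12.3 + 16.6 + 14.2 + 10.6) / 8 = 16.9875
σ̂ = s̄ / c₄ = 16.9875 / 0.9727 = 17.4643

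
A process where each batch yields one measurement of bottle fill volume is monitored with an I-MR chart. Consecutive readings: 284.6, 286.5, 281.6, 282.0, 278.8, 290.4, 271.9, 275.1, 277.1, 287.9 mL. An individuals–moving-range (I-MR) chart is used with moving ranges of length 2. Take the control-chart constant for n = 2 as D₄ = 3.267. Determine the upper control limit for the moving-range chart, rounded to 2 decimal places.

Moving ranges: 1.9, 4.9, 0.4, 3.2, 11.6, 18.5, 3.2, 2.0, 10.8; M̄R̄ = 56.5000 / 9 = 6.2778
UCL_MR = D₄·M̄R̄ = 3.267 × 6.2778 = 20.5095

20.51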